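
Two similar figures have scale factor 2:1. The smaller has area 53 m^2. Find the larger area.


Linear scale factor k = 2
Original area = 53 m^2
Rule: under a linear scaling by k, areas scale by k^2.
k^2 = 2^2 = 4
New area = 53 * 4
New area = 212
212 m^2


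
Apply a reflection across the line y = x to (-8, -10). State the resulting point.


Transformation: reflection
Original point: (-8, -10)
Rule for reflection over y = x: (x, y) -> (y, x)
Apply: (-8, -10) -> (-10, -8)
(-10, -8)


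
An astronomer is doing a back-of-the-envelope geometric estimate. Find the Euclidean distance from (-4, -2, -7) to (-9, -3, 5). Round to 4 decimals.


3D distance between two points
P1 = (-4, -2, -7), P2 = (-9, -3, 5)
Formula: d = sqrt((x2-x1)^2 + (y2-y1)^2 + (z2-z1)^2)
dx = -9 - -4 = -5
dy = -3 - -2 = -1
dz = 5 - -7 = 12
dx^2 + dy^2 + dz^2 = 25 + 1 + 144 = 170
d = sqrt(170)
d = 13.0384
13.0384 units


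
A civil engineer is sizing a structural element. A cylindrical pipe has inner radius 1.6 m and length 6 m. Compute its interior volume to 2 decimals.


Shape: cylinder
Radius r = 1.6 m, Height h = 6 m
Formula: V = pi * r^2 * h
r^2 = 2.56
V = pi * 2.56 * 6
V = 15.36 * pi
V = 48.25
48.25 m^3


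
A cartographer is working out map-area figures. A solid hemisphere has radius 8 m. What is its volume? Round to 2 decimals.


Shape: hemisphere (half of a sphere)
Radius r = 8 m
Formula: V = (1/2) * (4/3) * pi * r^3 = (2/3) * pi * r^3
r^3 = 512
(2/3) * 512 = 341.333333
V = 341.333333 * pi
V = 1072.33
1072.33 m^3


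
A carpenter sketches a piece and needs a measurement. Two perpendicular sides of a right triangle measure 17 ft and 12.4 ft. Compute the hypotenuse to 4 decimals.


Shape: right triangle
Legs a = 17 ft, b = 12.4 ft
Formula: c = sqrt(a^2 + b^2)
a^2 = 289, b^2 = 153.76
a^2 + b^2 = 442.76
c = sqrt(442.76)
c = 21.0419
21.0419 ft


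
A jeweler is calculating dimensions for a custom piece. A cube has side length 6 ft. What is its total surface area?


Shape: cube
Side s = 6 ft
A cube has 6 square faces.
Formula: SA = 6 * s^2
s^2 = 36
SA = 6 * 36
SA = 216
216 ft^2


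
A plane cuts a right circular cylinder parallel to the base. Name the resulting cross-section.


Solid: right circular cylinder
Cutting plane: parallel to the base
Visualize the intersection of the plane with the solid's surface.
The boundary of the cut region is a circle.
circle


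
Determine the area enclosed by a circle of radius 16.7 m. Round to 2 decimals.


Shape: circle
Radius r = 16.7 m
Formula: A = pi * r^2
r^2 = 16.7^2 = 278.89
A = pi * 278.89
A = 876.16
876.16 m^2


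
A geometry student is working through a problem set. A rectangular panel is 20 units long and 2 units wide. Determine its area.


Shape: rectangle
Length l = 20 units, Width w = 2 units
Formula: A = l * w
A = 20 * 2
A = 40
40 units^2


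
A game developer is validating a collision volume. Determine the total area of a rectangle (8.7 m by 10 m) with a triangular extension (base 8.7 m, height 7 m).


Composite shape: rectangle + triangle
Rectangle area = 8.7 * 10 = 87
Triangle area = 0.5 * 8.7 * 7 = 30.45
Total = 87 + 30.45
Total = 117.45
117.45 m^2


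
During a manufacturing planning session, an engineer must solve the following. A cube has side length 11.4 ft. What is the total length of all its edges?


Shape: cube
Side s = 11.4 ft
A cube has 12 edges, all equal.
Formula: total edge length = 12 * s
Total = 12 * 11.4
Total = 136.8
136.8 ft


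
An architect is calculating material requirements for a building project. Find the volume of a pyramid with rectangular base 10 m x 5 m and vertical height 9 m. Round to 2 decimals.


Shape: rectangular pyramid
Base: 10 m x 5 m, Height h = 9 m
Formula: V = (1/3) * base_area * h
base_area = 10 * 5 = 50
base_area * h = 50 * 9 = 450
V = 450 / 3
V = 150
150 m^3


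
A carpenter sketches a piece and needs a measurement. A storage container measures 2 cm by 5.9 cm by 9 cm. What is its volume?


Shape: rectangular prism
l = 2 cm, w = 5.9 cm, h = 9 cm
Formula: V = l * w * h
V = 2 * 5.9 * 9
V = 11.8 * 9
V = 106.2
106.2 cm^3


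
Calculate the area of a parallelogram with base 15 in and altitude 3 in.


Shape: parallelogram
Base b = 15 in, Height h = 3 in
Formula: A = b * h
A = 15 * 3
A = 45
45 in^2


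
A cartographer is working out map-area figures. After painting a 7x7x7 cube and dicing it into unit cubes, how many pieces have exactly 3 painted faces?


Large cube: 7 x 7 x 7, cut into unit cubes.
Cubes with 3 painted faces are at the corners. A cube always has 8 corners.
Count = 8
8 unit cubes


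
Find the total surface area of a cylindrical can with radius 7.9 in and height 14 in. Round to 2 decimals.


Shape: closed cylinder
Radius r = 7.9 in, Height h = 14 in
Formula: SA = 2*pi*r^2 + 2*pi*r*h = 2*pi*r*(r + h)
r + h = 21.9
2 * r * (r + h) = 2 * 7.9 * 21.9 = 346.02
SA = 346.02 * pi
SA = 1087.05
1087.05 in^2


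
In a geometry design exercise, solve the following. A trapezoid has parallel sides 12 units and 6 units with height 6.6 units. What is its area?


Shape: trapezoid
Parallel sides a = 12 units, b = 6 units; Height h = 6.6 units
Formula: A = (a + b) * h / 2
a + b = 12 + 6 = 18
A = 18 * 6.6 / 2
A = 118.8 / 2
A = 59.4
59.4 units^2


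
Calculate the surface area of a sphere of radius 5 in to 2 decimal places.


Shape: sphere
Radius r = 5 in
Formula: SA = 4 * pi * r^2
r^2 = 25
SA = 4 * pi * 25
SA = 100 * pi
SA = 314.16
314.16 in^2


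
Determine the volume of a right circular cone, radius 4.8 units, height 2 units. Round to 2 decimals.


Shape: cone
Radius r = 4.8 units, Height h = 2 units
Formula: V = (1/3) * pi * r^2 * h
r^2 = 23.04
pi * r^2 * h = pi * 23.04 * 2 = 46.08 * pi
V = 46.08 * pi / 3
V = 48.25
48.25 units^3


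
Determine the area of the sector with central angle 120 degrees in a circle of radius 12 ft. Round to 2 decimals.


Shape: circular sector
Radius r = 12 ft, Angle = 120 degrees
Formula: A = (angle/360) * pi * r^2
r^2 = 144
Fraction of circle = 120/360
A = (120/360) * pi * 144
A = 48 * pi
A = 150.8
150.8 ft^2


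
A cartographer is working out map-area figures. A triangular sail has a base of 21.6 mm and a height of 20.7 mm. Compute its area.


Shape: triangle
Base b = 21.6 mm, Height h = 20.7 mm
Formula: A = (1/2) * b * h
A = 0.5 * 21.6 * 20.7
A = 0.5 * 447.12
A = 223.56
223.56 mm^2


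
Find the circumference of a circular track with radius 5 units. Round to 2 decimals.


Shape: circle
Radius r = 5 units
Formula: C = 2 * pi * r
C = 2 * pi * 5
C = 10 * pi
C = 31.42
31.42 units


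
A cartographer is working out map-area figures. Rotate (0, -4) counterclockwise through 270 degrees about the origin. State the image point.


Transformation: rotation about the origin
Original point: (0, -4)
Rule for 270 deg counterclockwise: (x, y) -> (y, -x)
Apply: (0, -4) -> (-4, 0)
(-4, 0)


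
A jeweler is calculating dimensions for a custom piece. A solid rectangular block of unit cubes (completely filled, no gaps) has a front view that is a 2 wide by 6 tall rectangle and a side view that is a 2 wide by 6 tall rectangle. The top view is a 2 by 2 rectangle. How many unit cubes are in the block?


Orthographic views of a solid rectangular block:
Front view 2 x 6 -> length = 2, height = 6
Side view 2 x 6 -> width = 2, height = 6 (consistent)
Top view 2 x 2 -> confirms length = 2, width = 2
The block is 2 x 2 x 6.
Total unit cubes = 2 * 2 * 6 = 24
24 unit cubes


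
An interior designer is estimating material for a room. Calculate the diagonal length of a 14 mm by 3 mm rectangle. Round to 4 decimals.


Shape: rectangle (diagonal via Pythagoras)
Sides: 14 mm and 3 mm
Formula: d = sqrt(l^2 + w^2)
l^2 = 196, w^2 = 9
l^2 + w^2 = 205
d = sqrt(205)
d = 14.3178
14.3178 mm


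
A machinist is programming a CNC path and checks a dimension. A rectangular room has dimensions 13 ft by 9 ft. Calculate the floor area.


Shape: rectangle
Length l = 13 ft, Width w = 9 ft
Formula: A = l * w
A = 13 * 9
A = 117
117 ft^2


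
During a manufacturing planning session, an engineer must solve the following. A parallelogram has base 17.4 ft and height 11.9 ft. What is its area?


Shape: parallelogram
Base b = 17.4 ft, Height h = 11.9 ft
Formula: A = b * h
A = 17.4 * 11.9
A = 207.06
207.06 ft^2


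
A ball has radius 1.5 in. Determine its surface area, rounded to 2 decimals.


Shape: sphere
Radius r = 1.5 in
Formula: SA = 4 * pi * r^2
r^2 = 2.25
SA = 4 * pi * 2.25
SA = 9 * pi
SA = 28.27
28.27 in^2


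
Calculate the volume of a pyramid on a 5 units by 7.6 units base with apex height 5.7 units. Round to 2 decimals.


Shape: rectangular pyramid
Base: 5 units x 7.6 units, Height h = 5.7 units
Formula: V = (1/3) * base_area * h
base_area = 5 * 7.6 = 38
base_area * h = 38 * 5.7 = 216.6
V = 216.6 / 3
V = 72.2
72.2 units^3


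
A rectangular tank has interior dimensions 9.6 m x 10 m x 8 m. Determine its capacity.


Shape: rectangular prism
l = 9.6 m, w = 10 m, h = 8 m
Formula: V = l * w * h
V = 9.6 * 10 * 8
V = 96 * 8
V = 768
768 m^3


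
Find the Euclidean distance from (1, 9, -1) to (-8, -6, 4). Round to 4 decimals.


3D distance between two points
P1 = (1, 9, -1), P2 = (-8, -6, 4)
Formula: d = sqrt((x2-x1)^2 + (y2-y1)^2 + (z2-z1)^2)
dx = -8 - 1 = -9
dy = -6 - 9 = -15
dz = 4 - -1 = 5
dx^2 + dy^2 + dz^2 = 81 + 225 + 25 = 331
d = sqrt(331)
d = 18.1934
18.1934 units


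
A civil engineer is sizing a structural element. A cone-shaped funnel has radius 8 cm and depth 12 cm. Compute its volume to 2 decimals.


Shape: cone
Radius r = 8 cm, Height h = 12 cm
Formula: V = (1/3) * pi * r^2 * h
r^2 = 64
pi * r^2 * h = pi * 64 * 12 = 768 * pi
V = 768 * pi / 3
V = 804.25
804.25 cm^3


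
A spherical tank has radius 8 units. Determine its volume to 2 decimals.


Shape: sphere
Radius r = 8 units
Formula: V = (4/3) * pi * r^3
r^3 = 512
(4/3) * 512 = 682.666667
V = 682.666667 * pi
V = 2144.66
2144.66 units^3


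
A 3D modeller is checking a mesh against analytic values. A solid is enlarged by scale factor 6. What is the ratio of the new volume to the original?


Linear scale factor k = 6
Rule: under a linear scaling by k, volumes scale by k^3.
k^3 = 6 * 6 * 6
k^3 = 36 * 6
k^3 = 216
Volume scales by a factor of 216.
216 (dimensionless)


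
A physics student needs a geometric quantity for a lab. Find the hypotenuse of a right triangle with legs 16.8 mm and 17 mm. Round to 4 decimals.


Shape: right triangle
Legs a = 16.8 mm, b = 17 mm
Formula: c = sqrt(a^2 + b^2)
a^2 = 282.24, b^2 = 289
a^2 + b^2 = 571.24
c = sqrt(571.24)
c = 23.9006
23.9006 mm


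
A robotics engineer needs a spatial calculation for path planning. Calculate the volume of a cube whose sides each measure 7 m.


Shape: cube
Side s = 7 m
Formula: V = s^3
V = 7 * 7 * 7
V = 49 * 7
V = 343
343 m^3


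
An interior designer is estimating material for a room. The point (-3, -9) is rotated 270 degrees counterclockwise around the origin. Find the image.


Transformation: rotation about the origin
Original point: (-3, -9)
Rule for 270 deg counterclockwise: (x, y) -> (y, -x)
Apply: (-3, -9) -> (-9, 3)
(-9, 3)


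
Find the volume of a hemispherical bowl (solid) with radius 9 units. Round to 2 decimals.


Shape: hemisphere (half of a sphere)
Radius r = 9 units
Formula: V = (1/2) * (4/3) * pi * r^3 = (2/3) * pi * r^3
r^3 = 729
(2/3) * 729 = 486
V = 486 * pi
V = 1526.81
1526.81 units^3


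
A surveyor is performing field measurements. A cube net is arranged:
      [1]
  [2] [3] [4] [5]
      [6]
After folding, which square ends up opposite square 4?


Net: cross layout. Take square 3 as the base (bottom).
Fold the four squares in the horizontal row up around 3: 2 -> left, 4 -> right, 5 wraps to the top.
Fold 1 and 6 up from 3: 1 -> back, 6 -> front.
Opposite pairs are therefore: (1, 6), (2, 4), (3, 5).
Face 4 is opposite face 2.
face 2


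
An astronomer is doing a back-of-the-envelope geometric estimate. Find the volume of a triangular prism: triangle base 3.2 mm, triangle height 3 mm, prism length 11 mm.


Shape: triangular prism
Triangle base = 3.2 mm, triangle height = 3 mm, prism length L = 11 mm
Formula: V = (1/2 * b * h_tri) * L
Cross-section area = 0.5 * 3.2 * 3 = 4.8
V = 4.8 * 11
V = 52.8
52.8 mm^3


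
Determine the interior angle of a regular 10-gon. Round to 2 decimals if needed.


Shape: regular decagon (10 sides)
Formula: interior angle = (n - 2) * 180 / n
(n - 2) = 8
(n - 2) * 180 = 1440
angle = 1440 / 10
angle = 144
144 degrees


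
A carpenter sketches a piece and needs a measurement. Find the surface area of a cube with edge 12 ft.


Shape: cube
Side s = 12 ft
A cube has 6 square faces.
Formula: SA = 6 * s^2
s^2 = 144
SA = 6 * 144
SA = 864
864 ft^2


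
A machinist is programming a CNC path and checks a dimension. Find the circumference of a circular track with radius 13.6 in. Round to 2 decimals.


Shape: circle
Radius r = 13.6 in
Formula: C = 2 * pi * r
C = 2 * pi * 13.6
C = 27.2 * pi
C = 85.45
85.45 in


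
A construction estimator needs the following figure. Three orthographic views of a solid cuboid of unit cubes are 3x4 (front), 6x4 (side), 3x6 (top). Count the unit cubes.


Orthographic views of a solid rectangular block:
Front view 3 x 4 -> length = 3, height = 4
Side view 6 x 4 -> width = 6, height = 4 (consistent)
Top view 3 x 6 -> confirms length = 3, width = 6
The block is 3 x 6 x 4.
Total unit cubes = 3 * 6 * 4 = 72
72 unit cubes


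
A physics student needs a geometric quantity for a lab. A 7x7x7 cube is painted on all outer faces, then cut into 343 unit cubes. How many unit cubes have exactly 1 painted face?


Large cube: 7 x 7 x 7, cut into unit cubes.
n = 7, so n - 2 = 5
Cubes with 1 painted face lie in the interior of each face.
A cube has 6 faces; each contributes (n - 2)^2 = 25 such cubes.
Count = 6 * 25 = 150
150 unit cubes


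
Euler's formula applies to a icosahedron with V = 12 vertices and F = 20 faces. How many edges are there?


Polyhedron: icosahedron
Euler's formula for convex polyhedra: V - E + F = 2
Given: V = 12 vertices and F = 20 faces
Solve for E:
E = V + F - 2 = 12 + 20 - 2 = 30
30 edges


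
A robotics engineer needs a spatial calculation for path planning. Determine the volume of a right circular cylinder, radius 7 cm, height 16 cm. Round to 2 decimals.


Shape: cylinder
Radius r = 7 cm, Height h = 16 cm
Formula: V = pi * r^2 * h
r^2 = 49
V = pi * 49 * 16
V = 784 * pi
V = 2463.01
2463.01 cm^3


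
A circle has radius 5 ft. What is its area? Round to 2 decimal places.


Shape: circle
Radius r = 5 ft
Formula: A = pi * r^2
r^2 = 5^2 = 25
A = pi * 25
A = 78.54
78.54 ft^2


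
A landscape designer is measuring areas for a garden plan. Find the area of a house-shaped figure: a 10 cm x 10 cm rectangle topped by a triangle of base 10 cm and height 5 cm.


Composite shape: rectangle + triangle
Rectangle area = 10 * 10 = 100
Triangle area = 0.5 * 10 * 5 = 25
Total = 100 + 25
Total = 125
125 cm^2


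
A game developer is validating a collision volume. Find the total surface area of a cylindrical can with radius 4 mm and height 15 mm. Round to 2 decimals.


Shape: closed cylinder
Radius r = 4 mm, Height h = 15 mm
Formula: SA = 2*pi*r^2 + 2*pi*r*h = 2*pi*r*(r + h)
r + h = 19
2 * r * (r + h) = 2 * 4 * 19 = 152
SA = 152 * pi
SA = 477.52
477.52 mm^2


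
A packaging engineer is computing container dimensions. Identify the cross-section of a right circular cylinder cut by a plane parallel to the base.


Solid: right circular cylinder
Cutting plane: parallel to the base
Visualize the intersection of the plane with the solid's surface.
The boundary of the cut region is a circle.
circle


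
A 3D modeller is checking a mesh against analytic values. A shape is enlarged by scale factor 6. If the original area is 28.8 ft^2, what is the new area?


Linear scale factor k = 6
Original area = 28.8 ft^2
Rule: under a linear scaling by k, areas scale by k^2.
k^2 = 6^2 = 36
New area = 28.8 * 36
New area = 1036.8
1036.8 ft^2


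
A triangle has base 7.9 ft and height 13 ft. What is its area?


Shape: triangle
Base b = 7.9 ft, Height h = 13 ft
Formula: A = (1/2) * b * h
A = 0.5 * 7.9 * 13
A = 0.5 * 102.7
A = 51.35
51.35 ft^2


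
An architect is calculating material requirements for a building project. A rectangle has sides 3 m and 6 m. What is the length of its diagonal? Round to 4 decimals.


Shape: rectangle (diagonal via Pythagoras)
Sides: 3 m and 6 m
Formula: d = sqrt(l^2 + w^2)
l^2 = 9, w^2 = 36
l^2 + w^2 = 45
d = sqrt(45)
d = 6.7082
6.7082 m


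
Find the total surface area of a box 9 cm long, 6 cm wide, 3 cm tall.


Shape: rectangular prism
l = 9 cm, w = 6 cm, h = 3 cm
Formula: SA = 2(lw + lh + wh)
lw = 54, lh = 27, wh = 18
lw + lh + wh = 99
SA = 2 * 99
SA = 198
198 cm^2


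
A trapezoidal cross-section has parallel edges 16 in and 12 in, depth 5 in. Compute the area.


Shape: trapezoid
Parallel sides a = 16 in, b = 12 in; Height h = 5 in
Formula: A = (a + b) * h / 2
a + b = 16 + 12 = 28
A = 28 * 5 / 2
A = 140 / 2
A = 70
70 in^2


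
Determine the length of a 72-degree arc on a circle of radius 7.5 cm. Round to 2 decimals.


Shape: circular arc
Radius r = 7.5 cm, Angle = 72 degrees
Formula: L = (angle/360) * 2 * pi * r
2 * pi * r = 15 * pi
L = (72/360) * 15 * pi
L = 3 * pi
L = 9.42
9.42 cm


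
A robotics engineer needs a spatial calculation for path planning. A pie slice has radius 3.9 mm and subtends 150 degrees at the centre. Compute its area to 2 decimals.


Shape: circular sector
Radius r = 3.9 mm, Angle = 150 degrees
Formula: A = (angle/360) * pi * r^2
r^2 = 15.21
Fraction of circle = 150/360
A = (150/360) * pi * 15.21
A = 6.3375 * pi
A = 19.91
19.91 mm^2


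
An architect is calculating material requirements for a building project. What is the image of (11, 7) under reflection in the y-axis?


Transformation: reflection
Original point: (11, 7)
Rule for reflection over the y-axis: (x, y) -> (-x, y)
Apply: (11, 7) -> (-11, 7)
(-11, 7)


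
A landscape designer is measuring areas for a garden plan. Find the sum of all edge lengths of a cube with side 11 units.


Shape: cube
Side s = 11 units
A cube has 12 edges, all equal.
Formula: total edge length = 12 * s
Total = 12 * 11
Total = 132
132 units


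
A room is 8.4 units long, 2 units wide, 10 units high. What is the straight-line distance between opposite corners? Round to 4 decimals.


Shape: rectangular box (space diagonal)
l = 8.4 units, w = 2 units, h = 10 units
Visualize: the diagonal of the base, then a right triangle with that diagonal and the height.
Formula: d = sqrt(l^2 + w^2 + h^2)
l^2 + w^2 + h^2 = 70.56 + 4 + 100 = 174.56
d = sqrt(174.56)
d = 13.2121
13.2121 units


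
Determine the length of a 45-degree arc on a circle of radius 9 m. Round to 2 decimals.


Shape: circular arc
Radius r = 9 m, Angle = 45 degrees
Formula: L = (angle/360) * 2 * pi * r
2 * pi * r = 18 * pi
L = (45/360) * 18 * pi
L = 2.25 * pi
L = 7.07
7.07 m


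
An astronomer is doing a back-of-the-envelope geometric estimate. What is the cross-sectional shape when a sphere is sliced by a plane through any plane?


Solid: sphere
Cutting plane: through any plane
Visualize the intersection of the plane with the solid's surface.
The boundary of the cut region is a circle.
circle


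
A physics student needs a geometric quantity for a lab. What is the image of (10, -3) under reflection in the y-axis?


Transformation: reflection
Original point: (10, -3)
Rule for reflection over the y-axis: (x, y) -> (-x, y)
Apply: (10, -3) -> (-10, -3)
(-10, -3)


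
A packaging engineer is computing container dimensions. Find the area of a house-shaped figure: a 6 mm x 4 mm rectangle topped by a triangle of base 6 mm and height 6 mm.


Composite shape: rectangle + triangle
Rectangle area = 6 * 4 = 24
Triangle area = 0.5 * 6 * 6 = 18
Total = 24 + 18
Total = 42
42 mm^2


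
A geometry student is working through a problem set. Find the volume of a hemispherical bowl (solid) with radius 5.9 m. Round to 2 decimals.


Shape: hemisphere (half of a sphere)
Radius r = 5.9 m
Formula: V = (1/2) * (4/3) * pi * r^3 = (2/3) * pi * r^3
r^3 = 205.379
(2/3) * 205.379 = 136.919333
V = 136.919333 * pi
V = 430.14
430.14 m^3


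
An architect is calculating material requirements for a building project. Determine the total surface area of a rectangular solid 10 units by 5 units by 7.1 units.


Shape: rectangular prism
l = 10 units, w = 5 units, h = 7.1 units
Formula: SA = 2(lw + lh + wh)
lw = 50, lh = 71, wh = 35.5
lw + lh + wh = 156.5
SA = 2 * 156.5
SA = 313
313 units^2


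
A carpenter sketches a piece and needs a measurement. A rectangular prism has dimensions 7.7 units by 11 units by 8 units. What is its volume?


Shape: rectangular prism
l = 7.7 units, w = 11 units, h = 8 units
Formula: V = l * w * h
V = 7.7 * 11 * 8
V = 84.7 * 8
V = 677.6
677.6 units^3


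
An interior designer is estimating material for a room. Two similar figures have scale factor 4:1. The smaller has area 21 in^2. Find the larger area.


Linear scale factor k = 4
Original area = 21 in^2
Rule: under a linear scaling by k, areas scale by k^2.
k^2 = 4^2 = 16
New area = 21 * 16
New area = 336
336 in^2


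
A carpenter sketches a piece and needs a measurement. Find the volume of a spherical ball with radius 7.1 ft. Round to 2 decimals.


Shape: sphere
Radius r = 7.1 ft
Formula: V = (4/3) * pi * r^3
r^3 = 357.911
(4/3) * 357.911 = 477.214667
V = 477.214667 * pi
V = 1499.21
1499.21 ft^3


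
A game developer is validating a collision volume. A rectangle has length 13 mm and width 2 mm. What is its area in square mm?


Shape: rectangle
Length l = 13 mm, Width w = 2 mm
Formula: A = l * w
A = 13 * 2
A = 26
26 mm^2


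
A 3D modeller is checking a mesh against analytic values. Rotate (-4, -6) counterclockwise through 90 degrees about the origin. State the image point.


Transformation: rotation about the origin
Original point: (-4, -6)
Rule for 90 deg counterclockwise: (x, y) -> (-y, x)
Apply: (-4, -6) -> (6, -4)
(6, -4)


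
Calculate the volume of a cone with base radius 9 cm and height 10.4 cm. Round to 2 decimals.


Shape: cone
Radius r = 9 cm, Height h = 10.4 cm
Formula: V = (1/3) * pi * r^2 * h
r^2 = 81
pi * r^2 * h = pi * 81 * 10.4 = 842.4 * pi
V = 842.4 * pi / 3
V = 882.16
882.16 cm^3


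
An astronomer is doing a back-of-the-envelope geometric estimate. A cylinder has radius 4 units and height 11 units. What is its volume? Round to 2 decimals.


Shape: cylinder
Radius r = 4 units, Height h = 11 units
Formula: V = pi * r^2 * h
r^2 = 16
V = pi * 16 * 11
V = 176 * pi
V = 552.92
552.92 units^3


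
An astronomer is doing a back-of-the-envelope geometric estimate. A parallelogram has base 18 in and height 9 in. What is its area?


Shape: parallelogram
Base b = 18 in, Height h = 9 in
Formula: A = b * h
A = 18 * 9
A = 162
162 in^2


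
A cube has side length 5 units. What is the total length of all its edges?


Shape: cube
Side s = 5 units
A cube has 12 edges, all equal.
Formula: total edge length = 12 * s
Total = 12 * 5
Total = 60
60 units


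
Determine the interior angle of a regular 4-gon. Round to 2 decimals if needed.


Shape: regular square (4 sides)
Formula: interior angle = (n - 2) * 180 / n
(n - 2) = 2
(n - 2) * 180 = 360
angle = 360 / 4
angle = 90
90 degrees


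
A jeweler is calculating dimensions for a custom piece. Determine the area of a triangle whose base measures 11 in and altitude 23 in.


Shape: triangle
Base b = 11 in, Height h = 23 in
Formula: A = (1/2) * b * h
A = 0.5 * 11 * 23
A = 0.5 * 253
A = 126.5
126.5 in^2


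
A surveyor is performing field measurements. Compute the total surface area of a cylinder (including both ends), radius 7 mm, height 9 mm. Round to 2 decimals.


Shape: closed cylinder
Radius r = 7 mm, Height h = 9 mm
Formula: SA = 2*pi*r^2 + 2*pi*r*h = 2*pi*r*(r + h)
r + h = 16
2 * r * (r + h) = 2 * 7 * 16 = 224
SA = 224 * pi
SA = 703.72
703.72 mm^2


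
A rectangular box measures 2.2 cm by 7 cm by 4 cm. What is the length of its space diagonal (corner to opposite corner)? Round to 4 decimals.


Shape: rectangular box (space diagonal)
l = 2.2 cm, w = 7 cm, h = 4 cm
Visualize: the diagonal of the base, then a right triangle with that diagonal and the height.
Formula: d = sqrt(l^2 + w^2 + h^2)
l^2 + w^2 + h^2 = 4.84 + 49 + 16 = 69.84
d = sqrt(69.84)
d = 8.357
8.357 cm


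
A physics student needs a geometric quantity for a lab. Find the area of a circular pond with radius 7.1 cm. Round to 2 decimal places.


Shape: circle
Radius r = 7.1 cm
Formula: A = pi * r^2
r^2 = 7.1^2 = 50.41
A = pi * 50.41
A = 158.37
158.37 cm^2


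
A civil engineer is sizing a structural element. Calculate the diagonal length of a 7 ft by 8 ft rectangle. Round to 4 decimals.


Shape: rectangle (diagonal via Pythagoras)
Sides: 7 ft and 8 ft
Formula: d = sqrt(l^2 + w^2)
l^2 = 49, w^2 = 64
l^2 + w^2 = 113
d = sqrt(113)
d = 10.6301
10.6301 ft


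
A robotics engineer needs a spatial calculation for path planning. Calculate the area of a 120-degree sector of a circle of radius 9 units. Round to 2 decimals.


Shape: circular sector
Radius r = 9 units, Angle = 120 degrees
Formula: A = (angle/360) * pi * r^2
r^2 = 81
Fraction of circle = 120/360
A = (120/360) * pi * 81
A = 27 * pi
A = 84.82
84.82 units^2


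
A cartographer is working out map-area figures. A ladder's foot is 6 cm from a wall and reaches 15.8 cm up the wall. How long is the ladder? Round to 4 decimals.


Shape: right triangle
Legs a = 6 cm, b = 15.8 cm
Formula: c = sqrt(a^2 + b^2)
a^2 = 36, b^2 = 249.64
a^2 + b^2 = 285.64
c = sqrt(285.64)
c = 16.9009
16.9009 cm


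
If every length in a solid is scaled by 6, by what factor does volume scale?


Linear scale factor k = 6
Rule: under a linear scaling by k, volumes scale by k^3.
k^3 = 6 * 6 * 6
k^3 = 36 * 6
k^3 = 216
Volume scales by a factor of 216.
216 (dimensionless)


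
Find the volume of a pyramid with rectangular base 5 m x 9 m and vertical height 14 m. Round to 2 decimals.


Shape: rectangular pyramid
Base: 5 m x 9 m, Height h = 14 m
Formula: V = (1/3) * base_area * h
base_area = 5 * 9 = 45
base_area * h = 45 * 14 = 630
V = 630 / 3
V = 210
210 m^3


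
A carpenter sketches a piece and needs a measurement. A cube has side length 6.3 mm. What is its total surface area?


Shape: cube
Side s = 6.3 mm
A cube has 6 square faces.
Formula: SA = 6 * s^2
s^2 = 39.69
SA = 6 * 39.69
SA = 238.14
238.14 mm^2


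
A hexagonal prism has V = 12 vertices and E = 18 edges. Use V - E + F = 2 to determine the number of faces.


Polyhedron: hexagonal prism
Euler's formula for convex polyhedra: V - E + F = 2
Given: V = 12 vertices and E = 18 edges
Solve for F:
F = 2 + E - V = 2 + 18 - 12 = 8
8 faces


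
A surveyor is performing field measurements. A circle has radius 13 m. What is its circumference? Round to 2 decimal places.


Shape: circle
Radius r = 13 m
Formula: C = 2 * pi * r
C = 2 * pi * 13
C = 26 * pi
C = 81.68
81.68 m


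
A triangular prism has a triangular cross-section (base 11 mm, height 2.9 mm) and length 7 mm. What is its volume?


Shape: triangular prism
Triangle base = 11 mm, triangle height = 2.9 mm, prism length L = 7 mm
Formula: V = (1/2 * b * h_tri) * L
Cross-section area = 0.5 * 11 * 2.9 = 15.95
V = 15.95 * 7
V = 111.65
111.65 mm^3


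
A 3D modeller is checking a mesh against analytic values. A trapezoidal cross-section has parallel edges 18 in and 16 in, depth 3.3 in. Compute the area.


Shape: trapezoid
Parallel sides a = 18 in, b = 16 in; Height h = 3.3 in
Formula: A = (a + b) * h / 2
a + b = 18 + 16 = 34
A = 34 * 3.3 / 2
A = 112.2 / 2
A = 56.1
56.1 in^2


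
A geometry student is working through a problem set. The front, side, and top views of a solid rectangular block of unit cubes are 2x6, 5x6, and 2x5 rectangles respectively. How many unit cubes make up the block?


Orthographic views of a solid rectangular block:
Front view 2 x 6 -> length = 2, height = 6
Side view 5 x 6 -> width = 5, height = 6 (consistent)
Top view 2 x 5 -> confirms length = 2, width = 5
The block is 2 x 5 x 6.
Total unit cubes = 2 * 5 * 6 = 60
60 unit cubes


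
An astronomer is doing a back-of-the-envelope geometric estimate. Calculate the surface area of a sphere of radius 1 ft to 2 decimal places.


Shape: sphere
Radius r = 1 ft
Formula: SA = 4 * pi * r^2
r^2 = 1
SA = 4 * pi * 1
SA = 4 * pi
SA = 12.57
12.57 ft^2


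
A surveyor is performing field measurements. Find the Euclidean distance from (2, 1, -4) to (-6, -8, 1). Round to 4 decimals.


3D distance between two points
P1 = (2, 1, -4), P2 = (-6, -8, 1)
Formula: d = sqrt((x2-x1)^2 + (y2-y1)^2 + (z2-z1)^2)
dx = -6 - 2 = -8
dy = -8 - 1 = -9
dz = 1 - -4 = 5
dx^2 + dy^2 + dz^2 = 64 + 81 + 25 = 170
d = sqrt(170)
d = 13.0384
13.0384 units


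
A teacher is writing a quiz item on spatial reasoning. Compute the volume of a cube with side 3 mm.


Shape: cube
Side s = 3 mm
Formula: V = s^3
V = 3 * 3 * 3
V = 9 * 3
V = 27
27 mm^3


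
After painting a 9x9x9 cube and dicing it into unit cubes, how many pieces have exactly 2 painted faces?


Large cube: 9 x 9 x 9, cut into unit cubes.
n = 9, so n - 2 = 7
Cubes with 2 painted faces lie along the edges, excluding corners.
A cube has 12 edges; each contributes (n - 2) = 7 such cubes.
Count = 12 * 7 = 84
84 unit cubes


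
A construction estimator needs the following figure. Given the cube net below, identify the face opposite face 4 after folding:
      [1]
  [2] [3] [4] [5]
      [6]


Net: cross layout. Take square 3 as the base (bottom).
Fold the four squares in the horizontal row up around 3: 2 -> left, 4 -> right, 5 wraps to the top.
Fold 1 and 6 up from 3: 1 -> back, 6 -> front.
Opposite pairs are therefore: (1, 6), (2, 4), (3, 5).
Face 4 is opposite face 2.
face 2


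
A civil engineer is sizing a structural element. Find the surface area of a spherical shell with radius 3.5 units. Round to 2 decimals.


Shape: sphere
Radius r = 3.5 units
Formula: SA = 4 * pi * r^2
r^2 = 12.25
SA = 4 * pi * 12.25
SA = 49 * pi
SA = 153.94
153.94 units^2


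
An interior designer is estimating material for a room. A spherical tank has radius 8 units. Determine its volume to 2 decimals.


Shape: sphere
Radius r = 8 units
Formula: V = (4/3) * pi * r^3
r^3 = 512
(4/3) * 512 = 682.666667
V = 682.666667 * pi
V = 2144.66
2144.66 units^3


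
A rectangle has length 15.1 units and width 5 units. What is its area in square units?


Shape: rectangle
Length l = 15.1 units, Width w = 5 units
Formula: A = l * w
A = 15.1 * 5
A = 75.5
75.5 units^2


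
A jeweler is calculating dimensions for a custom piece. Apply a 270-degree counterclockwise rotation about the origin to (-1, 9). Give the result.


Transformation: rotation about the origin
Original point: (-1, 9)
Rule for 270 deg counterclockwise: (x, y) -> (y, -x)
Apply: (-1, 9) -> (9, 1)
(9, 1)


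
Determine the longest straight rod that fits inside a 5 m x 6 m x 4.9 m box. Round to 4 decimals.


Shape: rectangular box (space diagonal)
l = 5 m, w = 6 m, h = 4.9 m
Visualize: the diagonal of the base, then a right triangle with that diagonal and the height.
Formula: d = sqrt(l^2 + w^2 + h^2)
l^2 + w^2 + h^2 = 25 + 36 + 24.01 = 85.01
d = sqrt(85.01)
d = 9.2201
9.2201 m


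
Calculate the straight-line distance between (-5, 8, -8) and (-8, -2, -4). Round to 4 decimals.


3D distance between two points
P1 = (-5, 8, -8), P2 = (-8, -2, -4)
Formula: d = sqrt((x2-x1)^2 + (y2-y1)^2 + (z2-z1)^2)
dx = -8 - -5 = -3
dy = -2 - 8 = -10
dz = -4 - -8 = 4
dx^2 + dy^2 + dz^2 = 9 + 100 + 16 = 125
d = sqrt(125)
d = 11.1803
11.1803 units


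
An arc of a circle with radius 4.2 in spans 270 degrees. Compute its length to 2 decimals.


Shape: circular arc
Radius r = 4.2 in, Angle = 270 degrees
Formula: L = (angle/360) * 2 * pi * r
2 * pi * r = 8.4 * pi
L = (270/360) * 8.4 * pi
L = 6.3 * pi
L = 19.79
19.79 in


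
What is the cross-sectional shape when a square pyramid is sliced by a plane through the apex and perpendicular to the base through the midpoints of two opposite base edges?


Solid: square pyramid
Cutting plane: through the apex and perpendicular to the base through the midpoints of two opposite base edges
Visualize the intersection of the plane with the solid's surface.
The boundary of the cut region is a isosceles triangle.
isosceles triangle


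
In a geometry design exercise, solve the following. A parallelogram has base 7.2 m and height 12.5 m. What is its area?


Shape: parallelogram
Base b = 7.2 m, Height h = 12.5 m
Formula: A = b * h
A = 7.2 * 12.5
A = 90
90 m^2


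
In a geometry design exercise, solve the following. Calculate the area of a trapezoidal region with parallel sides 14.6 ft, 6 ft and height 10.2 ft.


Shape: trapezoid
Parallel sides a = 14.6 ft, b = 6 ft; Height h = 10.2 ft
Formula: A = (a + b) * h / 2
a + b = 14.6 + 6 = 20.6
A = 20.6 * 10.2 / 2
A = 210.12 / 2
A = 105.06
105.06 ft^2


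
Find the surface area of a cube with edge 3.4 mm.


Shape: cube
Side s = 3.4 mm
A cube has 6 square faces.
Formula: SA = 6 * s^2
s^2 = 11.56
SA = 6 * 11.56
SA = 69.36
69.36 mm^2


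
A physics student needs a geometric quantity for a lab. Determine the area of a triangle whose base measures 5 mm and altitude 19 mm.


Shape: triangle
Base b = 5 mm, Height h = 19 mm
Formula: A = (1/2) * b * h
A = 0.5 * 5 * 19
A = 0.5 * 95
A = 47.5
47.5 mm^2


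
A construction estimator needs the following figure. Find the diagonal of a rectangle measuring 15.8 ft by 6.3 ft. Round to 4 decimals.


Shape: rectangle (diagonal via Pythagoras)
Sides: 15.8 ft and 6.3 ft
Formula: d = sqrt(l^2 + w^2)
l^2 = 249.64, w^2 = 39.69
l^2 + w^2 = 289.33
d = sqrt(289.33)
d = 17.0097
17.0097 ft


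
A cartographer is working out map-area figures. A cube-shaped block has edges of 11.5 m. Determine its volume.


Shape: cube
Side s = 11.5 m
Formula: V = s^3
V = 11.5 * 11.5 * 11.5
V = 132.25 * 11.5
V = 1520.875
1520.875 m^3


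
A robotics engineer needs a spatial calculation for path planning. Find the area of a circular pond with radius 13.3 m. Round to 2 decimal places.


Shape: circle
Radius r = 13.3 m
Formula: A = pi * r^2
r^2 = 13.3^2 = 176.89
A = pi * 176.89
A = 555.72
555.72 m^2


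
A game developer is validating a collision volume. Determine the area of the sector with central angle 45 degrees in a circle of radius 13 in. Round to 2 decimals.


Shape: circular sector
Radius r = 13 in, Angle = 45 degrees
Formula: A = (angle/360) * pi * r^2
r^2 = 169
Fraction of circle = 45/360
A = (45/360) * pi * 169
A = 21.125 * pi
A = 66.37
66.37 in^2


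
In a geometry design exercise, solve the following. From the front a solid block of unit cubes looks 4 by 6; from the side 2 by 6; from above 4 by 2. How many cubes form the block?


Orthographic views of a solid rectangular block:
Front view 4 x 6 -> length = 4, height = 6
Side view 2 x 6 -> width = 2, height = 6 (consistent)
Top view 4 x 2 -> confirms length = 4, width = 2
The block is 4 x 2 x 6.
Total unit cubes = 4 * 2 * 6 = 48
48 unit cubes


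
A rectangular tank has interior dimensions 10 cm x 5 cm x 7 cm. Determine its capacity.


Shape: rectangular prism
l = 10 cm, w = 5 cm, h = 7 cm
Formula: V = l * w * h
V = 10 * 5 * 7
V = 50 * 7
V = 350
350 cm^3


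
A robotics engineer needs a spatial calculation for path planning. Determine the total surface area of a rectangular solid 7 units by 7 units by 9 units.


Shape: rectangular prism
l = 7 units, w = 7 units, h = 9 units
Formula: SA = 2(lw + lh + wh)
lw = 49, lh = 63, wh = 63
lw + lh + wh = 175
SA = 2 * 175
SA = 350
350 units^2


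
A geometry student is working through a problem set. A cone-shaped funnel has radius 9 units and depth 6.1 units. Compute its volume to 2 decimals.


Shape: cone
Radius r = 9 units, Height h = 6.1 units
Formula: V = (1/3) * pi * r^2 * h
r^2 = 81
pi * r^2 * h = pi * 81 * 6.1 = 494.1 * pi
V = 494.1 * pi / 3
V = 517.42
517.42 units^3


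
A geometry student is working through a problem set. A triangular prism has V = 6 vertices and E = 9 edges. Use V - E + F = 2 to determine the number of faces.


Polyhedron: triangular prism
Euler's formula for convex polyhedra: V - E + F = 2
Given: V = 6 vertices and E = 9 edges
Solve for F:
F = 2 + E - V = 2 + 9 - 6 = 5
5 faces


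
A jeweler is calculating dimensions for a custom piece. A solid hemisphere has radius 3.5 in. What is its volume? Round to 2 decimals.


Shape: hemisphere (half of a sphere)
Radius r = 3.5 in
Formula: V = (1/2) * (4/3) * pi * r^3 = (2/3) * pi * r^3
r^3 = 42.875
(2/3) * 42.875 = 28.583333
V = 28.583333 * pi
V = 89.8
89.8 in^3


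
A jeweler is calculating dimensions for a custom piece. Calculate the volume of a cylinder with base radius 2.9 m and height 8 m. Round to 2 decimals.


Shape: cylinder
Radius r = 2.9 m, Height h = 8 m
Formula: V = pi * r^2 * h
r^2 = 8.41
V = pi * 8.41 * 8
V = 67.28 * pi
V = 211.37
211.37 m^3


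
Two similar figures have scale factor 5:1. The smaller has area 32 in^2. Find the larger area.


Linear scale factor k = 5
Original area = 32 in^2
Rule: under a linear scaling by k, areas scale by k^2.
k^2 = 5^2 = 25
New area = 32 * 25
New area = 800
800 in^2


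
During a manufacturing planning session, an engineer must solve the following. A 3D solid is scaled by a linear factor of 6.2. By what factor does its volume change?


Linear scale factor k = 6.2
Rule: under a linear scaling by k, volumes scale by k^3.
k^3 = 6.2 * 6.2 * 6.2
k^3 = 38.44 * 6.2
k^3 = 238.328
Volume scales by a factor of 238.328.
238.328 (dimensionless)


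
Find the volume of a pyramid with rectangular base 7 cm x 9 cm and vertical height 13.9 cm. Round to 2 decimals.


Shape: rectangular pyramid
Base: 7 cm x 9 cm, Height h = 13.9 cm
Formula: V = (1/3) * base_area * h
base_area = 7 * 9 = 63
base_area * h = 63 * 13.9 = 875.7
V = 875.7 / 3
V = 291.9
291.9 cm^3


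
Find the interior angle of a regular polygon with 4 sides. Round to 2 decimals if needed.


Shape: regular square (4 sides)
Formula: interior angle = (n - 2) * 180 / n
(n - 2) = 2
(n - 2) * 180 = 360
angle = 360 / 4
angle = 90
90 degrees


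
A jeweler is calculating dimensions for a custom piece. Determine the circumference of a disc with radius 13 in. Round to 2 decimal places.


Shape: circle
Radius r = 13 in
Formula: C = 2 * pi * r
C = 2 * pi * 13
C = 26 * pi
C = 81.68
81.68 in


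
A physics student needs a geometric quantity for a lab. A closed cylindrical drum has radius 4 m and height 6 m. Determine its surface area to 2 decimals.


Shape: closed cylinder
Radius r = 4 m, Height h = 6 m
Formula: SA = 2*pi*r^2 + 2*pi*r*h = 2*pi*r*(r + h)
r + h = 10
2 * r * (r + h) = 2 * 4 * 10 = 80
SA = 80 * pi
SA = 251.33
251.33 m^2


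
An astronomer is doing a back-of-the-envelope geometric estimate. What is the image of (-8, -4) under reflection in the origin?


Transformation: reflection
Original point: (-8, -4)
Rule for reflection through the origin: (x, y) -> (-x, -y)
Apply: (-8, -4) -> (8, 4)
(8, 4)


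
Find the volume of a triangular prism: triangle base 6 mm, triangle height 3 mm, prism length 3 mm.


Shape: triangular prism
Triangle base = 6 mm, triangle height = 3 mm, prism length L = 3 mm
Formula: V = (1/2 * b * h_tri) * L
Cross-section area = 0.5 * 6 * 3 = 9
V = 9 * 3
V = 27
27 mm^3


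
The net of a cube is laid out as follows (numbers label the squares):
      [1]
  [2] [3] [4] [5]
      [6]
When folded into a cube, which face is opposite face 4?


Net: cross layout. Take square 3 as the base (bottom).
Fold the four squares in the horizontal row up around 3: 2 -> left, 4 -> right, 5 wraps to the top.
Fold 1 and 6 up from 3: 1 -> back, 6 -> front.
Opposite pairs are therefore: (1, 6), (2, 4), (3, 5).
Face 4 is opposite face 2.
face 2
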